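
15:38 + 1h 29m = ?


Start: 938 minutes from midnight
Add: 89 minutes
Total: 1027 minutes
Hours: 1027 ÷ 60 = 17 remainder 7

17:07


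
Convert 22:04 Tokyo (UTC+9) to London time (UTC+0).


13:04

Time difference = UTC+0 - UTC+9 = -9 hours
New hour = (22 -9) mod 24
= 13 mod 24 = 13
Minutes unchanged → 13:04


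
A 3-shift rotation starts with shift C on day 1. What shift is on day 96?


Shift B

Shifts: A, B, C
Start: C (index 2)
Day 96: (2 + 96 - 1) mod 3
= 97 mod 3
= 1
Index 1 → shift B


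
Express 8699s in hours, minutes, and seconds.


Hours: 8699 ÷ 3600 = 2 remainder 1499
Minutes: 1499 ÷ 60 = 24 remainder 59
Seconds: 59

2h 24m 59s


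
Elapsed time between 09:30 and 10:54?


1h 24m

End time in minutes: 10×60 + 54 = 654
Start time in minutes: 9×60 + 30 = 570
Difference = 654 - 570 = 84 minutes
= 1 hours 24 minutes


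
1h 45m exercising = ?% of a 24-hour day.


7.3%

Time: 105 minutes
Day: 1440 minutes
Percentage = (105/1440) × 100 ≈ 7.3%


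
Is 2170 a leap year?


Rules: divisible by 4 AND (not by 100 OR by 400)
2170 ÷ 4 = 542 remainder 2 → not divisible by 4
Not divisible by 4 → not a leap year

No


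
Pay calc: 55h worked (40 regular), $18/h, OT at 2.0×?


Regular: 40h × $18 = $720.00
Overtime: 55 - 40 = 15h
OT pay: 15h × $18 × 2.0 = $540.00
Total = $720.00 + $540.00 = $1260.00

$1260.00


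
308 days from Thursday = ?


Thursday

Start: Thursday (index 3)
(3 + 308) mod 7
= 311 mod 7
= 3
Index 3 → Thursday


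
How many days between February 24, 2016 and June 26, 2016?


123 days

From February 24, 2016 to June 26, 2016
Rest of February 2016: 29 - 24 = 5
Full months: March 31, April 30, May 31
Days into June 2016: 26
Total = 5 + 31 + 30 + 31 + 26 = 123 days


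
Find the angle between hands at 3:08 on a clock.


Hour hand = 3×30 + 8×0.5 = 94.0°
Minute hand = 8×6 = 48°
Difference = |94.0 - 48| = 46.0°

46.0°


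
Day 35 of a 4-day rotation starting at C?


Shift A

Shifts: A, B, C, D
Start: C (index 2)
Day 35: (2 + 35 - 1) mod 4
= 36 mod 4
= 0
Index 0 → shift A


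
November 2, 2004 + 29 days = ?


Start: November 2, 2004
Add 29 days
November 2 → December 1: 30 - 2 + 1 = 29 days (29 - 29 = 0 left)
Land exactly on December 1, 2004

December 1, 2004


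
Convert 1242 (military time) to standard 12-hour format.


12:42 PM

Hour: 12
12 → 12 PM (noon)


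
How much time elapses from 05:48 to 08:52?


End time in minutes: 8×60 + 52 = 532
Start time in minutes: 5×60 + 48 = 348
Difference = 532 - 348 = 184 minutes
= 3 hours 4 minutes

3h 4m


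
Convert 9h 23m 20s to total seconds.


Hours: 9 × 3600 = 32400
Minutes: 23 × 60 = 1380
Seconds: 20
Total = 32400 + 1380 + 20 = 33800

33800 seconds


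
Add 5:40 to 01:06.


06:46

Start: 66 minutes from midnight
Add: 340 minutes
Total: 406 minutes
Hours: 406 ÷ 60 = 6 remainder 46


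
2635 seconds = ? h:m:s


0h 43m 55s

Hours: 2635 ÷ 3600 = 0 remainder 2635
Minutes: 2635 ÷ 60 = 43 remainder 55
Seconds: 55


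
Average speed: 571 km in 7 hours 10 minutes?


Distance: 571 km
Time: 7h 10m = 430 min = 430/60 = 43/6 hours
Speed = 571 ÷ (43/6) = 571 × 6 / 43 = 3426/43 ≈ 79.7 km/h

79.7 km/h


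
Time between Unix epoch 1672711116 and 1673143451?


Difference = 1673143451 - 1672711116 = 432335 seconds
In hours: 432335 / 3600 ≈ 120.1
In days: 432335 / 86400 ≈ 5.00

432335 seconds (120.1 hours / 5.00 days)


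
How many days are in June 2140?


Month: June (month 6)
June has 30 days

30 days


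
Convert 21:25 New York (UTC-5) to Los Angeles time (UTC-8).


Time difference = UTC-8 - UTC-5 = -3 hours
New hour = (21 -3) mod 24
= 18 mod 24 = 18
Minutes unchanged → 18:25

18:25


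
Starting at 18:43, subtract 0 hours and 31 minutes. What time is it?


18:12

Start: 1123 minutes from midnight
Subtract: 31 minutes
Remaining: 1123 - 31 = 1092
Hours: 18, Minutes: 12


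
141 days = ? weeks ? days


20 weeks 1 days

Weeks: 141 ÷ 7 = 20 remainder 1


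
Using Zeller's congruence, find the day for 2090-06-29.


Zeller's congruence:
q=29, m=6, k=90, j=20
h = (29 + ⌊13×7/5⌋ + 90 + ⌊90/4⌋ + ⌊20/4⌋ - 2×20) mod 7
= (29 + 18 + 90 + 22 + 5 - 40) mod 7
= 124 mod 7 = 5
h=5 → Thursday

Thursday


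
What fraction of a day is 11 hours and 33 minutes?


0.4813 (48.13%)

Total minutes: 11×60 + 33 = 693
Day = 24×60 = 1440 minutes
Fraction = 693/1440 ≈ 0.4813
As a percentage: 693/1440 × 100 ≈ 48.13%


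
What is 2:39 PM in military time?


14:39

Input: 2:39 PM
PM: 2 + 12 = 14


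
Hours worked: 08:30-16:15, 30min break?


Total time = (16×60+15) - (8×60+30)
= 975 - 510 = 465 min
Minus break: 465 - 30 = 435 min
= 7h 15m

7h 15m (435 minutes)


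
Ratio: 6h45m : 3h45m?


9:5 (1.80)

Duration 1: 405 minutes
Duration 2: 225 minutes
Ratio = 405:225
GCD = 45
Simplified = 9:5
As a decimal: 9/5 = 1.80


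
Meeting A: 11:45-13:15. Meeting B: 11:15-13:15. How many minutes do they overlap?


90 minutes

Meeting A: 705-795 (in minutes from midnight)
Meeting B: 675-795
Overlap start = max(705, 675) = 705
Overlap end = min(795, 795) = 795
Overlap = max(0, 795 - 705) = 90 min


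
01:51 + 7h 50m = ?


Start: 111 minutes from midnight
Add: 470 minutes
Total: 581 minutes
Hours: 581 ÷ 60 = 9 remainder 41

09:41


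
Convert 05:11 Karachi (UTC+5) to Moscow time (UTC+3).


03:11

Time difference = UTC+3 - UTC+5 = -2 hours
New hour = (5 -2) mod 24
= 3 mod 24 = 3
Minutes unchanged → 03:11


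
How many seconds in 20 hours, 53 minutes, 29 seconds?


Hours: 20 × 3600 = 72000
Minutes: 53 × 60 = 3180
Seconds: 29
Total = 72000 + 3180 + 29 = 75209

75209 seconds


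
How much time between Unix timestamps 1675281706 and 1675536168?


254462 seconds (70.7 hours / 2.95 days)

Difference = 1675536168 - 1675281706 = 254462 seconds
In hours: 254462 / 3600 ≈ 70.7
In days: 254462 / 86400 ≈ 2.95


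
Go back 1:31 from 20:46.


Start: 1246 minutes from midnight
Subtract: 91 minutes
Remaining: 1246 - 91 = 1155
Hours: 19, Minutes: 15

19:15


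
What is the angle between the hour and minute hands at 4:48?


144.0°

Hour hand = 4×30 + 48×0.5 = 144.0°
Minute hand = 48×6 = 288°
Difference = |144.0 - 288| = 144.0°


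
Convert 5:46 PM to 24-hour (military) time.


Input: 5:46 PM
PM: 5 + 12 = 17

17:46


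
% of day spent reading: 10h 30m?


Time: 630 minutes
Day: 1440 minutes
Percentage = (630/1440) × 100 ≈ 43.8%

43.8%


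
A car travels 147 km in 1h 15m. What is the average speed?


117.6 km/h

Distance: 147 km
Time: 1h 15m = 75 min = 75/60 = 5/4 hours
Speed = 147 ÷ (5/4) = 147 × 4 / 5 = 588/5 = 117.6 km/h


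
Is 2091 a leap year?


No

Rules: divisible by 4 AND (not by 100 OR by 400)
2091 ÷ 4 = 522 remainder 3 → not divisible by 4
Not divisible by 4 → not a leap year


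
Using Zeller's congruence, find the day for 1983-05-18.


Wednesday

Zeller's congruence:
q=18, m=5, k=83, j=19
h = (18 + ⌊13×6/5⌋ + 83 + ⌊83/4⌋ + ⌊19/4⌋ - 2×19) mod 7
= (18 + 15 + 83 + 20 + 4 - 38) mod 7
= 102 mod 7 = 4
h=4 → Wednesday


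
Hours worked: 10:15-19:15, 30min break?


Total time = (19×60+15) - (10×60+15)
= 1155 - 615 = 540 min
Minus break: 540 - 30 = 510 min
= 8h 30m

8h 30m (510 minutes)


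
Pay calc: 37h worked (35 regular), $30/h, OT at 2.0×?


Regular: 35h × $30 = $1050.00
Overtime: 37 - 35 = 2h
OT pay: 2h × $30 × 2.0 = $120.00
Total = $1050.00 + $120.00 = $1170.00

$1170.00


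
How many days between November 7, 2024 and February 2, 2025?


From November 7, 2024 to February 2, 2025
Rest of November 2024: 30 - 7 = 23
Full months: December 31, January 31
Days into February 2025: 2
Total = 23 + 31 + 31 + 2 = 87 days

87 days


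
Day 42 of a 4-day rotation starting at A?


Shifts: A, B, C, D
Start: A (index 0)
Day 42: (0 + 42 - 1) mod 4
= 41 mod 4
= 1
Index 1 → shift B

Shift B


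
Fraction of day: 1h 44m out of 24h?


0.0722 (7.22%)

Total minutes: 1×60 + 44 = 104
Day = 24×60 = 1440 minutes
Fraction = 104/1440 ≈ 0.0722
As a percentage: 104/1440 × 100 ≈ 7.22%


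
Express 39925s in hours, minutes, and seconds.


11h 5m 25s

Hours: 39925 ÷ 3600 = 11 remainder 325
Minutes: 325 ÷ 60 = 5 remainder 25
Seconds: 25


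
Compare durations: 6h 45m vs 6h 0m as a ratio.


9:8 (1.13)

Duration 1: 405 minutes
Duration 2: 360 minutes
Ratio = 405:360
GCD = 45
Simplified = 9:8
As a decimal: 9/8 ≈ 1.13


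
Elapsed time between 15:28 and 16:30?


1h 2m

End time in minutes: 16×60 + 30 = 990
Start time in minutes: 15×60 + 28 = 928
Difference = 990 - 928 = 62 minutes
= 1 hours 2 minutes


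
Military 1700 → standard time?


Hour: 17
17 - 12 = 5 → PM

5:00 PM


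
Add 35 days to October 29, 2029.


Start: October 29, 2029
Add 35 days
October 29 → November 1: 31 - 29 + 1 = 3 days (35 - 3 = 32 left)
November 1 → December 1: 30 - 1 + 1 = 30 days (32 - 30 = 2 left)
December 1 + 2 = December 3, 2029

December 3, 2029


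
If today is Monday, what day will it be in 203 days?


Monday

Start: Monday (index 0)
(0 + 203) mod 7
= 203 mod 7
= 0
Index 0 → Monday


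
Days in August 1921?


Month: August (month 8)
August has 31 days

31 days


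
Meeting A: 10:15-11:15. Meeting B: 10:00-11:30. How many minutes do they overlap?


60 minutes

Meeting A: 615-675 (in minutes from midnight)
Meeting B: 600-690
Overlap start = max(615, 600) = 615
Overlap end = min(675, 690) = 675
Overlap = max(0, 675 - 615) = 60 min


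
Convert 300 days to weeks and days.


Weeks: 300 ÷ 7 = 42 remainder 6

42 weeks 6 days


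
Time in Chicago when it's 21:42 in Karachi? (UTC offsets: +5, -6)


10:42

Time difference = UTC-6 - UTC+5 = -11 hours
New hour = (21 -11) mod 24
= 10 mod 24 = 10
Minutes unchanged → 10:42


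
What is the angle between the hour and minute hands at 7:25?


Hour hand = 7×30 + 25×0.5 = 222.5°
Minute hand = 25×6 = 150°
Difference = |222.5 - 150| = 72.5°

72.5°


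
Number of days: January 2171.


Month: January (month 1)
January has 31 days

31 days


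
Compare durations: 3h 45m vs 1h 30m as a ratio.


Duration 1: 225 minutes
Duration 2: 90 minutes
Ratio = 225:90
GCD = 45
Simplified = 5:2
As a decimal: 5/2 = 2.50

5:2 (2.50)


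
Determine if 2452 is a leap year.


Rules: divisible by 4 AND (not by 100 OR by 400)
2452 ÷ 4 = 613 exactly → divisible by 4
2452 ÷ 100 = 24 remainder 52 → not divisible by 100
Divisible by 4 but not by 100 → leap year

Yes


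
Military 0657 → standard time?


6:57 AM

Hour: 6
6 < 12 → AM


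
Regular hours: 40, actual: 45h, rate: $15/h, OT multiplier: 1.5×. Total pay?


Regular: 40h × $15 = $600.00
Overtime: 45 - 40 = 5h
OT pay: 5h × $15 × 1.5 = $112.50
Total = $600.00 + $112.50 = $712.50

$712.50


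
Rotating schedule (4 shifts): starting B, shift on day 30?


Shifts: A, B, C, D
Start: B (index 1)
Day 30: (1 + 30 - 1) mod 4
= 30 mod 4
= 2
Index 2 → shift C

Shift C


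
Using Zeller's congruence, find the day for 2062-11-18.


Saturday

Zeller's congruence:
q=18, m=11, k=62, j=20
h = (18 + ⌊13×12/5⌋ + 62 + ⌊62/4⌋ + ⌊20/4⌋ - 2×20) mod 7
= (18 + 31 + 62 + 15 + 5 - 40) mod 7
= 91 mod 7 = 0
h=0 → Saturday


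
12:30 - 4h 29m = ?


08:01

Start: 750 minutes from midnight
Subtract: 269 minutes
Remaining: 750 - 269 = 481
Hours: 8, Minutes: 1


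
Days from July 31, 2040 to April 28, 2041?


271 days

From July 31, 2040 to April 28, 2041
Rest of July 2040: 31 - 31 = 0
Full months: August 31, September 30, October 31, November 30, December 31, January 31, February 2041 28, March 31
Days into April 2041: 28
Total = 0 + 31 + 30 + 31 + 30 + 31 + 31 + 28 + 31 + 28 = 271 days


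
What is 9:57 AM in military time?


Input: 9:57 AM
AM hour stays: 9

09:57


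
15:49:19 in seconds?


Hours: 15 × 3600 = 54000
Minutes: 49 × 60 = 2940
Seconds: 19
Total = 54000 + 2940 + 19 = 56959

56959 seconds


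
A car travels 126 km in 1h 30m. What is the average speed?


84.0 km/h

Distance: 126 km
Time: 1h 30m = 90 min = 90/60 = 3/2 hours
Speed = 126 ÷ (3/2) = 126 × 2 / 3 = 252/3 = 84.0 km/h


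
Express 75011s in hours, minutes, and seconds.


Hours: 75011 ÷ 3600 = 20 remainder 3011
Minutes: 3011 ÷ 60 = 50 remainder 11
Seconds: 11

20h 50m 11s


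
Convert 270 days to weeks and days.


Weeks: 270 ÷ 7 = 38 remainder 4

38 weeks 4 days


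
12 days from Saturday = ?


Start: Saturday (index 5)
(5 + 12) mod 7
= 17 mod 7
= 3
Index 3 → Thursday

Thursday


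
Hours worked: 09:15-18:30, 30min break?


8h 45m (525 minutes)

Total time = (18×60+30) - (9×60+15)
= 1110 - 555 = 555 min
Minus break: 555 - 30 = 525 min
= 8h 45m


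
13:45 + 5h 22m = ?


19:07

Start: 825 minutes from midnight
Add: 322 minutes
Total: 1147 minutes
Hours: 1147 ÷ 60 = 19 remainder 7


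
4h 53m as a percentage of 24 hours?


0.2035 (20.35%)

Total minutes: 4×60 + 53 = 293
Day = 24×60 = 1440 minutes
Fraction = 293/1440 ≈ 0.2035
As a percentage: 293/1440 × 100 ≈ 20.35%


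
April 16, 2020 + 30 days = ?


May 16, 2020

Start: April 16, 2020
Add 30 days
April 16 → May 1: 30 - 16 + 1 = 15 days (30 - 15 = 15 left)
May 1 + 15 = May 16, 2020


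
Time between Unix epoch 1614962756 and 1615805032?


842276 seconds (234.0 hours / 9.75 days)

Difference = 1615805032 - 1614962756 = 842276 seconds
In hours: 842276 / 3600 ≈ 234.0
In days: 842276 / 86400 ≈ 9.75


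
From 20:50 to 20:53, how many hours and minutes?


End time in minutes: 20×60 + 53 = 1253
Start time in minutes: 20×60 + 50 = 1250
Difference = 1253 - 1250 = 3 minutes
= 0 hours 3 minutes

0h 3m


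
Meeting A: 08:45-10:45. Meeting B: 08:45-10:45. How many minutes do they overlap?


120 minutes

Meeting A: 525-645 (in minutes from midnight)
Meeting B: 525-645
Overlap start = max(525, 525) = 525
Overlap end = min(645, 645) = 645
Overlap = max(0, 645 - 525) = 120 min


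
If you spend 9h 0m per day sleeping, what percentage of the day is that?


Time: 540 minutes
Day: 1440 minutes
Percentage = (540/1440) × 100 = 37.5%

37.5%


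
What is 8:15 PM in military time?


Input: 8:15 PM
PM: 8 + 12 = 20

20:15


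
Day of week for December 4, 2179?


Saturday

Zeller's congruence:
q=4, m=12, k=79, j=21
h = (4 + ⌊13×13/5⌋ + 79 + ⌊79/4⌋ + ⌊21/4⌋ - 2×21) mod 7
= (4 + 33 + 79 + 19 + 5 - 42) mod 7
= 98 mod 7 = 0
h=0 → Saturday


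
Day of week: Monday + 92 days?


Tuesday

Start: Monday (index 0)
(0 + 92) mod 7
= 92 mod 7
= 1
Index 1 → Tuesday


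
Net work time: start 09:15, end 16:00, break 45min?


6h 0m (360 minutes)

Total time = (16×60+0) - (9×60+15)
= 960 - 555 = 405 min
Minus break: 405 - 45 = 360 min
= 6h 0m


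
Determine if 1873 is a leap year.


Rules: divisible by 4 AND (not by 100 OR by 400)
1873 ÷ 4 = 468 remainder 1 → not divisible by 4
Not divisible by 4 → not a leap year

No


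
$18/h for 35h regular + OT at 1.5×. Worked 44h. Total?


$873.00

Regular: 35h × $18 = $630.00
Overtime: 44 - 35 = 9h
OT pay: 9h × $18 × 1.5 = $243.00
Total = $630.00 + $243.00 = $873.00


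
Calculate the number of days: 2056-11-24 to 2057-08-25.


274 days

From November 24, 2056 to August 25, 2057
Rest of November 2056: 30 - 24 = 6
Full months: December 31, January 31, February 2057 28, March 31, April 30, May 31, June 30, July 31
Days into August 2057: 25
Total = 6 + 31 + 31 + 28 + 31 + 30 + 31 + 30 + 31 + 25 = 274 days


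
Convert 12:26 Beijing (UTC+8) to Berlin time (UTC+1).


Time difference = UTC+1 - UTC+8 = -7 hours
New hour = (12 -7) mod 24
= 5 mod 24 = 5
Minutes unchanged → 05:26

05:26


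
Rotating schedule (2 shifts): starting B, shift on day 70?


Shifts: A, B
Start: B (index 1)
Day 70: (1 + 70 - 1) mod 2
= 70 mod 2
= 0
Index 0 → shift A

Shift A


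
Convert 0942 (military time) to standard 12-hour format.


9:42 AM

Hour: 9
9 < 12 → AM


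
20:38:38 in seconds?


74318 seconds

Hours: 20 × 3600 = 72000
Minutes: 38 × 60 = 2280
Seconds: 38
Total = 72000 + 2280 + 38 = 74318


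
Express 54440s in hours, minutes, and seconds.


Hours: 54440 ÷ 3600 = 15 remainder 440
Minutes: 440 ÷ 60 = 7 remainder 20
Seconds: 20

15h 7m 20s


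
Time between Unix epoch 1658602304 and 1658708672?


106368 seconds (29.5 hours / 1.23 days)

Difference = 1658708672 - 1658602304 = 106368 seconds
In hours: 106368 / 3600 ≈ 29.5
In days: 106368 / 86400 ≈ 1.23


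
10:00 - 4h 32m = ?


05:28

Start: 600 minutes from midnight
Subtract: 272 minutes
Remaining: 600 - 272 = 328
Hours: 5, Minutes: 28


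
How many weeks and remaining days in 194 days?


27 weeks 5 days

Weeks: 194 ÷ 7 = 27 remainder 5


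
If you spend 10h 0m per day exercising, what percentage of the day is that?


41.7%

Time: 600 minutes
Day: 1440 minutes
Percentage = (600/1440) × 100 ≈ 41.7%


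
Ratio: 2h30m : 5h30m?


Duration 1: 150 minutes
Duration 2: 330 minutes
Ratio = 150:330
GCD = 30
Simplified = 5:11
As a decimal: 5/11 ≈ 0.45

5:11 (0.45)


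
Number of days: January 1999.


Month: January (month 1)
January has 31 days

31 days


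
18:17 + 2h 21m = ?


Start: 1097 minutes from midnight
Add: 141 minutes
Total: 1238 minutes
Hours: 1238 ÷ 60 = 20 remainder 38

20:38


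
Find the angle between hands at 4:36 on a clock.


Hour hand = 4×30 + 36×0.5 = 138.0°
Minute hand = 36×6 = 216°
Difference = |138.0 - 216| = 78.0°

78.0°


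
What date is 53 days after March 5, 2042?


April 27, 2042

Start: March 5, 2042
Add 53 days
March 5 → April 1: 31 - 5 + 1 = 27 days (53 - 27 = 26 left)
April 1 + 26 = April 27, 2042


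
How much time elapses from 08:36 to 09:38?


End time in minutes: 9×60 + 38 = 578
Start time in minutes: 8×60 + 36 = 516
Difference = 578 - 516 = 62 minutes
= 1 hours 2 minutes

1h 2m


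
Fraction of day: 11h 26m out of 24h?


0.4764 (47.64%)

Total minutes: 11×60 + 26 = 686
Day = 24×60 = 1440 minutes
Fraction = 686/1440 ≈ 0.4764
As a percentage: 686/1440 × 100 ≈ 47.64%


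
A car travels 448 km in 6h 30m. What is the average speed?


Distance: 448 km
Time: 6h 30m = 390 min = 390/60 = 13/2 hours
Speed = 448 ÷ (13/2) = 448 × 2 / 13 = 896/13 ≈ 68.9 km/h

68.9 km/h


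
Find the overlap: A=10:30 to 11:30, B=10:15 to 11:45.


60 minutes

Meeting A: 630-690 (in minutes from midnight)
Meeting B: 615-705
Overlap start = max(630, 615) = 630
Overlap end = min(690, 705) = 690
Overlap = max(0, 690 - 630) = 60 min


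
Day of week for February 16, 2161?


Monday

Zeller's congruence:
q=16, m=14, k=60, j=21
h = (16 + ⌊13×15/5⌋ + 60 + ⌊60/4⌋ + ⌊21/4⌋ - 2×21) mod 7
= (16 + 39 + 60 + 15 + 5 - 42) mod 7
= 93 mod 7 = 2
h=2 → Monday


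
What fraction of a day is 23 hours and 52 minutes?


0.9944 (99.44%)

Total minutes: 23×60 + 52 = 1432
Day = 24×60 = 1440 minutes
Fraction = 1432/1440 ≈ 0.9944
As a percentage: 1432/1440 × 100 ≈ 99.44%


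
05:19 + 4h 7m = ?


09:26

Start: 319 minutes from midnight
Add: 247 minutes
Total: 566 minutes
Hours: 566 ÷ 60 = 9 remainder 26


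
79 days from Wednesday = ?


Start: Wednesday (index 2)
(2 + 79) mod 7
= 81 mod 7
= 4
Index 4 → Friday

Friday


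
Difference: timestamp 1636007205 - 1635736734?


Difference = 1636007205 - 1635736734 = 270471 seconds
In hours: 270471 / 3600 ≈ 75.1
In days: 270471 / 86400 ≈ 3.13

270471 seconds (75.1 hours / 3.13 days)


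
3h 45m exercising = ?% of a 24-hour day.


Time: 225 minutes
Day: 1440 minutes
Percentage = (225/1440) × 100 ≈ 15.6%

15.6%


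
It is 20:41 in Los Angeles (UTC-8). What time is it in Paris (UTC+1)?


Time difference = UTC+1 - UTC-8 = +9 hours
New hour = (20 + 9) mod 24
= 29 mod 24 = 5
Minutes unchanged → 05:41; 29 ≥ 24 → next day

05:41 (next day)


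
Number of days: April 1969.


30 days

Month: April (month 4)
April has 30 days


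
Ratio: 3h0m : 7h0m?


3:7 (0.43)

Duration 1: 180 minutes
Duration 2: 420 minutes
Ratio = 180:420
GCD = 60
Simplified = 3:7
As a decimal: 3/7 ≈ 0.43


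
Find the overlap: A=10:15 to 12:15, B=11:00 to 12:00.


60 minutes

Meeting A: 615-735 (in minutes from midnight)
Meeting B: 660-720
Overlap start = max(615, 660) = 660
Overlap end = min(735, 720) = 720
Overlap = max(0, 720 - 660) = 60 min


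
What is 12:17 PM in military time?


Input: 12:17 PM
12 PM → 12 (noon)

12:17


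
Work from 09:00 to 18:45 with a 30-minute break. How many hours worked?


9h 15m (555 minutes)

Total time = (18×60+45) - (9×60+0)
= 1125 - 540 = 585 min
Minus break: 585 - 30 = 555 min
= 9h 15m


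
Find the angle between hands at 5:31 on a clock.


Hour hand = 5×30 + 31×0.5 = 165.5°
Minute hand = 31×6 = 186°
Difference = |165.5 - 186| = 20.5°

20.5°


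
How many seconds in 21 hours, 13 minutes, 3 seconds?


76383 seconds

Hours: 21 × 3600 = 75600
Minutes: 13 × 60 = 780
Seconds: 3
Total = 75600 + 780 + 3 = 76383


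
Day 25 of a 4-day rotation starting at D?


Shifts: A, B, C, D
Start: D (index 3)
Day 25: (3 + 25 - 1) mod 4
= 27 mod 4
= 3
Index 3 → shift D

Shift D


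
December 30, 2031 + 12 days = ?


Start: December 30, 2031
Add 12 days
December 30 → January 1: 31 - 30 + 1 = 2 days (12 - 2 = 10 left)
January 1 + 10 = January 11, 2032

January 11, 2032


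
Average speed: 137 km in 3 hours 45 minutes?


36.5 km/h

Distance: 137 km
Time: 3h 45m = 225 min = 225/60 = 15/4 hours
Speed = 137 ÷ (15/4) = 137 × 4 / 15 = 548/15 ≈ 36.5 km/h


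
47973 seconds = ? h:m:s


Hours: 47973 ÷ 3600 = 13 remainder 1173
Minutes: 1173 ÷ 60 = 19 remainder 33
Seconds: 33

13h 19m 33s


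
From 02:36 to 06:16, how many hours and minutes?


End time in minutes: 6×60 + 16 = 376
Start time in minutes: 2×60 + 36 = 156
Difference = 376 - 156 = 220 minutes
= 3 hours 40 minutes

3h 40m


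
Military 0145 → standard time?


Hour: 1
1 < 12 → AM

1:45 AM


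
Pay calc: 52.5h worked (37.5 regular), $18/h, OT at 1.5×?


Regular: 37.5h × $18 = $675.00
Overtime: 52.5 - 37.5 = 15.0h
OT pay: 15.0h × $18 × 1.5 = $405.00
Total = $675.00 + $405.00 = $1080.00

$1080.00


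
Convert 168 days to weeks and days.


Weeks: 168 ÷ 7 = 24 remainder 0

24 weeks 0 days


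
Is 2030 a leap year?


Rules: divisible by 4 AND (not by 100 OR by 400)
2030 ÷ 4 = 507 remainder 2 → not divisible by 4
Not divisible by 4 → not a leap year

No


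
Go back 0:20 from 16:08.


15:48

Start: 968 minutes from midnight
Subtract: 20 minutes
Remaining: 968 - 20 = 948
Hours: 15, Minutes: 48


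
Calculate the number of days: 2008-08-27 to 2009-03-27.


212 days

From August 27, 2008 to March 27, 2009
Rest of August 2008: 31 - 27 = 4
Full months: September 30, October 31, November 30, December 31, January 31, February 2009 28
Days into March 2009: 27
Total = 4 + 30 + 31 + 30 + 31 + 31 + 28 + 27 = 212 days


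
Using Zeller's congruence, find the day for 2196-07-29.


Zeller's congruence:
q=29, m=7, k=96, j=21
h = (29 + ⌊13×8/5⌋ + 96 + ⌊96/4⌋ + ⌊21/4⌋ - 2×21) mod 7
= (29 + 20 + 96 + 24 + 5 - 42) mod 7
= 132 mod 7 = 6
h=6 → Friday

Friday


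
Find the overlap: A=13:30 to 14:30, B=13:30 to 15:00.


60 minutes

Meeting A: 810-870 (in minutes from midnight)
Meeting B: 810-900
Overlap start = max(810, 810) = 810
Overlap end = min(870, 900) = 870
Overlap = max(0, 870 - 810) = 60 min


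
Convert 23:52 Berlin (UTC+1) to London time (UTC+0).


22:52

Time difference = UTC+0 - UTC+1 = -1 hours
New hour = (23 -1) mod 24
= 22 mod 24 = 22
Minutes unchanged → 22:52


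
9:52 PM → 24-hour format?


Input: 9:52 PM
PM: 9 + 12 = 21

21:52


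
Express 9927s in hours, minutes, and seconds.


Hours: 9927 ÷ 3600 = 2 remainder 2727
Minutes: 2727 ÷ 60 = 45 remainder 27
Seconds: 27

2h 45m 27s


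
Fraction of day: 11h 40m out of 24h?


0.4861 (48.61%)

Total minutes: 11×60 + 40 = 700
Day = 24×60 = 1440 minutes
Fraction = 700/1440 ≈ 0.4861
As a percentage: 700/1440 × 100 ≈ 48.61%


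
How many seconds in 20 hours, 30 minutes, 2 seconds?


Hours: 20 × 3600 = 72000
Minutes: 30 × 60 = 1800
Seconds: 2
Total = 72000 + 1800 + 2 = 73802

73802 seconds


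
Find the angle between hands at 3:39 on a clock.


124.5°

Hour hand = 3×30 + 39×0.5 = 109.5°
Minute hand = 39×6 = 234°
Difference = |109.5 - 234| = 124.5°


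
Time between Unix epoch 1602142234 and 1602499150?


Difference = 1602499150 - 1602142234 = 356916 seconds
In hours: 356916 / 3600 ≈ 99.1
In days: 356916 / 86400 ≈ 4.13

356916 seconds (99.1 hours / 4.13 days)


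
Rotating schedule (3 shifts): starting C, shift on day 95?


Shifts: A, B, C
Start: C (index 2)
Day 95: (2 + 95 - 1) mod 3
= 96 mod 3
= 0
Index 0 → shift A

Shift A


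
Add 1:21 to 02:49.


04:10

Start: 169 minutes from midnight
Add: 81 minutes
Total: 250 minutes
Hours: 250 ÷ 60 = 4 remainder 10


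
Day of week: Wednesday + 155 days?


Thursday

Start: Wednesday (index 2)
(2 + 155) mod 7
= 157 mod 7
= 3
Index 3 → Thursday


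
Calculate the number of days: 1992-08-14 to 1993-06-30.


320 days

From August 14, 1992 to June 30, 1993
Rest of August 1992: 31 - 14 = 17
Full months: September 30, October 31, November 30, December 31, January 31, February 1993 28, March 31, April 30, May 31
Days into June 1993: 30
Total = 17 + 30 + 31 + 30 + 31 + 31 + 28 + 31 + 30 + 31 + 30 = 320 days


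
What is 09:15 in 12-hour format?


Hour: 9
9 < 12 → AM

9:15 AM


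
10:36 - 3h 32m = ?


07:04

Start: 636 minutes from midnight
Subtract: 212 minutes
Remaining: 636 - 212 = 424
Hours: 7, Minutes: 4


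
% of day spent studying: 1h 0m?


Time: 60 minutes
Day: 1440 minutes
Percentage = (60/1440) × 100 ≈ 4.2%

4.2%


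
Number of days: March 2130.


Month: March (month 3)
March has 31 days

31 days


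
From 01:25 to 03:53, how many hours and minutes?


End time in minutes: 3×60 + 53 = 233
Start time in minutes: 1×60 + 25 = 85
Difference = 233 - 85 = 148 minutes
= 2 hours 28 minutes

2h 28m


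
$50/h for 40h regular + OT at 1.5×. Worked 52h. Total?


Regular: 40h × $50 = $2000.00
Overtime: 52 - 40 = 12h
OT pay: 12h × $50 × 1.5 = $900.00
Total = $2000.00 + $900.00 = $2900.00

$2900.00


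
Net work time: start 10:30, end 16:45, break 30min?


5h 45m (345 minutes)

Total time = (16×60+45) - (10×60+30)
= 1005 - 630 = 375 min
Minus break: 375 - 30 = 345 min
= 5h 45m


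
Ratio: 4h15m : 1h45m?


Duration 1: 255 minutes
Duration 2: 105 minutes
Ratio = 255:105
GCD = 15
Simplified = 17:7
As a decimal: 17/7 ≈ 2.43

17:7 (2.43)


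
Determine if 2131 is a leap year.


Rules: divisible by 4 AND (not by 100 OR by 400)
2131 ÷ 4 = 532 remainder 3 → not divisible by 4
Not divisible by 4 → not a leap year

No


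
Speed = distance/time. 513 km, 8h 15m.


62.2 km/h

Distance: 513 km
Time: 8h 15m = 495 min = 495/60 = 33/4 hours
Speed = 513 ÷ (33/4) = 513 × 4 / 33 = 2052/33 ≈ 62.2 km/h


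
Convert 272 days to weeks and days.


Weeks: 272 ÷ 7 = 38 remainder 6

38 weeks 6 days


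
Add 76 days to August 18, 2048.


November 2, 2048

Start: August 18, 2048
Add 76 days
August 18 → September 1: 31 - 18 + 1 = 14 days (76 - 14 = 62 left)
September 1 → October 1: 30 - 1 + 1 = 30 days (62 - 30 = 32 left)
October 1 → November 1: 31 - 1 + 1 = 31 days (32 - 31 = 1 left)
November 1 + 1 = November 2, 2048


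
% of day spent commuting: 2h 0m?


8.3%

Time: 120 minutes
Day: 1440 minutes
Percentage = (120/1440) × 100 ≈ 8.3%


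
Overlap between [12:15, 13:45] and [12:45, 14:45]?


Meeting A: 735-825 (in minutes from midnight)
Meeting B: 765-885
Overlap start = max(735, 765) = 765
Overlap end = min(825, 885) = 825
Overlap = max(0, 825 - 765) = 60 min

60 minutes


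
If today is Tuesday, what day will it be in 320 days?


Start: Tuesday (index 1)
(1 + 320) mod 7
= 321 mod 7
= 6
Index 6 → Sunday

Sunday


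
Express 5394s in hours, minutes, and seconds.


1h 29m 54s

Hours: 5394 ÷ 3600 = 1 remainder 1794
Minutes: 1794 ÷ 60 = 29 remainder 54
Seconds: 54


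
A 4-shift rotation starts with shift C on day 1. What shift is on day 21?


Shifts: A, B, C, D
Start: C (index 2)
Day 21: (2 + 21 - 1) mod 4
= 22 mod 4
= 2
Index 2 → shift C

Shift C


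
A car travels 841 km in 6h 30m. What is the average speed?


Distance: 841 km
Time: 6h 30m = 390 min = 390/60 = 13/2 hours
Speed = 841 ÷ (13/2) = 841 × 2 / 13 = 1682/13 ≈ 129.4 km/h

129.4 km/h


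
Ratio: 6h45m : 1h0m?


Duration 1: 405 minutes
Duration 2: 60 minutes
Ratio = 405:60
GCD = 15
Simplified = 27:4
As a decimal: 27/4 = 6.75

27:4 (6.75)


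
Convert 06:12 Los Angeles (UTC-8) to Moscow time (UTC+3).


17:12

Time difference = UTC+3 - UTC-8 = +11 hours
New hour = (6 + 11) mod 24
= 17 mod 24 = 17
Minutes unchanged → 17:12


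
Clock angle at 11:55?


27.5°

Hour hand = 11×30 + 55×0.5 = 357.5°
Minute hand = 55×6 = 330°
Difference = |357.5 - 330| = 27.5°


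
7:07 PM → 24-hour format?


Input: 7:07 PM
PM: 7 + 12 = 19

19:07


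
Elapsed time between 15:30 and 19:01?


End time in minutes: 19×60 + 1 = 1141
Start time in minutes: 15×60 + 30 = 930
Difference = 1141 - 930 = 211 minutes
= 3 hours 31 minutes

3h 31m


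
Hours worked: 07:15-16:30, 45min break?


Total time = (16×60+30) - (7×60+15)
= 990 - 435 = 555 min
Minus break: 555 - 45 = 510 min
= 8h 30m

8h 30m (510 minutes)


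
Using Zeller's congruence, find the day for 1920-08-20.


Friday

Zeller's congruence:
q=20, m=8, k=20, j=19
h = (20 + ⌊13×9/5⌋ + 20 + ⌊20/4⌋ + ⌊19/4⌋ - 2×19) mod 7
= (20 + 23 + 20 + 5 + 4 - 38) mod 7
= 34 mod 7 = 6
h=6 → Friday


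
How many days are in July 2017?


31 days

Month: July (month 7)
July has 31 days


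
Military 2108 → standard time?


9:08 PM

Hour: 21
21 - 12 = 9 → PM


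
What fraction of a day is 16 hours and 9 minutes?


0.6729 (67.29%)

Total minutes: 16×60 + 9 = 969
Day = 24×60 = 1440 minutes
Fraction = 969/1440 ≈ 0.6729
As a percentage: 969/1440 × 100 ≈ 67.29%


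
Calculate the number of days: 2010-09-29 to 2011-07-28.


302 days

From September 29, 2010 to July 28, 2011
Rest of September 2010: 30 - 29 = 1
Full months: October 31, November 30, December 31, January 31, February 2011 28, March 31, April 30, May 31, June 30
Days into July 2011: 28
Total = 1 + 31 + 30 + 31 + 31 + 28 + 31 + 30 + 31 + 30 + 28 = 302 days


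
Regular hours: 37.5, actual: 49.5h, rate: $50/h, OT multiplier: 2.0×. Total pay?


$3075.00

Regular: 37.5h × $50 = $1875.00
Overtime: 49.5 - 37.5 = 12.0h
OT pay: 12.0h × $50 × 2.0 = $1200.00
Total = $1875.00 + $1200.00 = $3075.00


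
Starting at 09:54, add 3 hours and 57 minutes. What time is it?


Start: 594 minutes from midnight
Add: 237 minutes
Total: 831 minutes
Hours: 831 ÷ 60 = 13 remainder 51

13:51


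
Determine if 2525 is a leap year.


Rules: divisible by 4 AND (not by 100 OR by 400)
2525 ÷ 4 = 631 remainder 1 → not divisible by 4
Not divisible by 4 → not a leap year

No


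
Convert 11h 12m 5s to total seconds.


40325 seconds

Hours: 11 × 3600 = 39600
Minutes: 12 × 60 = 720
Seconds: 5
Total = 39600 + 720 + 5 = 40325


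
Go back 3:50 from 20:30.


16:40

Start: 1230 minutes from midnight
Subtract: 230 minutes
Remaining: 1230 - 230 = 1000
Hours: 16, Minutes: 40


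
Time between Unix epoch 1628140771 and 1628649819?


509048 seconds (141.4 hours / 5.89 days)

Difference = 1628649819 - 1628140771 = 509048 seconds
In hours: 509048 / 3600 ≈ 141.4
In days: 509048 / 86400 ≈ 5.89


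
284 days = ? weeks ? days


40 weeks 4 days

Weeks: 284 ÷ 7 = 40 remainder 4


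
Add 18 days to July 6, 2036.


July 24, 2036

Start: July 6, 2036
Add 18 days
July 6 + 18 = July 24, 2036


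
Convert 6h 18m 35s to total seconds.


22715 seconds

Hours: 6 × 3600 = 21600
Minutes: 18 × 60 = 1080
Seconds: 35
Total = 21600 + 1080 + 35 = 22715


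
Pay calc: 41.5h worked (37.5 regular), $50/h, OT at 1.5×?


Regular: 37.5h × $50 = $1875.00
Overtime: 41.5 - 37.5 = 4.0h
OT pay: 4.0h × $50 × 1.5 = $300.00
Total = $1875.00 + $300.00 = $2175.00

$2175.00


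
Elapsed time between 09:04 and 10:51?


End time in minutes: 10×60 + 51 = 651
Start time in minutes: 9×60 + 4 = 544
Difference = 651 - 544 = 107 minutes
= 1 hours 47 minutes

1h 47m


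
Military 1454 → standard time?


2:54 PM

Hour: 14
14 - 12 = 2 → PM


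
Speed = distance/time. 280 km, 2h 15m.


Distance: 280 km
Time: 2h 15m = 135 min = 135/60 = 9/4 hours
Speed = 280 ÷ (9/4) = 280 × 4 / 9 = 1120/9 ≈ 124.4 km/h

124.4 km/h


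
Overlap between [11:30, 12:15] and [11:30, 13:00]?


45 minutes

Meeting A: 690-735 (in minutes from midnight)
Meeting B: 690-780
Overlap start = max(690, 690) = 690
Overlap end = min(735, 780) = 735
Overlap = max(0, 735 - 690) = 45 min


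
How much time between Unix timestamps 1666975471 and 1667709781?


734310 seconds (204.0 hours / 8.50 days)

Difference = 1667709781 - 1666975471 = 734310 seconds
In hours: 734310 / 3600 ≈ 204.0
In days: 734310 / 86400 ≈ 8.50


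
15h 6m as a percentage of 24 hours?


0.6292 (62.92%)

Total minutes: 15×60 + 6 = 906
Day = 24×60 = 1440 minutes
Fraction = 906/1440 ≈ 0.6292
As a percentage: 906/1440 × 100 ≈ 62.92%


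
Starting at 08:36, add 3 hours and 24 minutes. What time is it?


Start: 516 minutes from midnight
Add: 204 minutes
Total: 720 minutes
Hours: 720 ÷ 60 = 12 remainder 0

12:00


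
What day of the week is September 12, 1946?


Thursday

Zeller's congruence:
q=12, m=9, k=46, j=19
h = (12 + ⌊13×10/5⌋ + 46 + ⌊46/4⌋ + ⌊19/4⌋ - 2×19) mod 7
= (12 + 26 + 46 + 11 + 4 - 38) mod 7
= 61 mod 7 = 5
h=5 → Thursday


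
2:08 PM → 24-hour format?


Input: 2:08 PM
PM: 2 + 12 = 14

14:08


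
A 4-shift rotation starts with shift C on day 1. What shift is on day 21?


Shifts: A, B, C, D
Start: C (index 2)
Day 21: (2 + 21 - 1) mod 4
= 22 mod 4
= 2
Index 2 → shift C

Shift C


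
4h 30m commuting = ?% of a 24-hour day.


18.8%

Time: 270 minutes
Day: 1440 minutes
Percentage = (270/1440) × 100 ≈ 18.8%


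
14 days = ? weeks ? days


2 weeks 0 days

Weeks: 14 ÷ 7 = 2 remainder 0


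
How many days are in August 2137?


31 days

Month: August (month 8)
August has 31 days


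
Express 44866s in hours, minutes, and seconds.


12h 27m 46s

Hours: 44866 ÷ 3600 = 12 remainder 1666
Minutes: 1666 ÷ 60 = 27 remainder 46
Seconds: 46


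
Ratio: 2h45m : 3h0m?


Duration 1: 165 minutes
Duration 2: 180 minutes
Ratio = 165:180
GCD = 15
Simplified = 11:12
As a decimal: 11/12 ≈ 0.92

11:12 (0.92)


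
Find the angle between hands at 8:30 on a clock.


Hour hand = 8×30 + 30×0.5 = 255.0°
Minute hand = 30×6 = 180°
Difference = |255.0 - 180| = 75.0°

75.0°


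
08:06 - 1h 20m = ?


06:46

Start: 486 minutes from midnight
Subtract: 80 minutes
Remaining: 486 - 80 = 406
Hours: 6, Minutes: 46


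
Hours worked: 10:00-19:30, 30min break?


Total time = (19×60+30) - (10×60+0)
= 1170 - 600 = 570 min
Minus break: 570 - 30 = 540 min
= 9h 0m

9h 0m (540 minutes)


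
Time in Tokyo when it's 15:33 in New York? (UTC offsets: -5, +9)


Time difference = UTC+9 - UTC-5 = +14 hours
New hour = (15 + 14) mod 24
= 29 mod 24 = 5
Minutes unchanged → 05:33; 29 ≥ 24 → next day

05:33 (next day)


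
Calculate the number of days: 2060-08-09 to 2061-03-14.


From August 9, 2060 to March 14, 2061
Rest of August 2060: 31 - 9 = 22
Full months: September 30, October 31, November 30, December 31, January 31, February 2061 28
Days into March 2061: 14
Total = 22 + 30 + 31 + 30 + 31 + 31 + 28 + 14 = 217 days

217 days


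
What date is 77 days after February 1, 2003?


April 19, 2003

Start: February 1, 2003
Add 77 days
February 1 → March 1: 28 - 1 + 1 = 28 days (77 - 28 = 49 left)
March 1 → April 1: 31 - 1 + 1 = 31 days (49 - 31 = 18 left)
April 1 + 18 = April 19, 2003


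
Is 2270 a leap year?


No

Rules: divisible by 4 AND (not by 100 OR by 400)
2270 ÷ 4 = 567 remainder 2 → not divisible by 4
Not divisible by 4 → not a leap year


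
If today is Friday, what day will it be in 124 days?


Wednesday

Start: Friday (index 4)
(4 + 124) mod 7
= 128 mod 7
= 2
Index 2 → Wednesday


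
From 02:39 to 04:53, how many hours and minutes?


2h 14m

End time in minutes: 4×60 + 53 = 293
Start time in minutes: 2×60 + 39 = 159
Difference = 293 - 159 = 134 minutes
= 2 hours 14 minutes


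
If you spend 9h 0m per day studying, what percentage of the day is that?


Time: 540 minutes
Day: 1440 minutes
Percentage = (540/1440) × 100 = 37.5%

37.5%


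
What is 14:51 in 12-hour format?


2:51 PM

Hour: 14
14 - 12 = 2 → PM


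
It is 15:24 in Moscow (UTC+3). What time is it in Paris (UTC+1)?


13:24

Time difference = UTC+1 - UTC+3 = -2 hours
New hour = (15 -2) mod 24
= 13 mod 24 = 13
Minutes unchanged → 13:24


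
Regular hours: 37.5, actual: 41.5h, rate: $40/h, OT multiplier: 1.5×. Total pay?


$1740.00

Regular: 37.5h × $40 = $1500.00
Overtime: 41.5 - 37.5 = 4.0h
OT pay: 4.0h × $40 × 1.5 = $240.00
Total = $1500.00 + $240.00 = $1740.00


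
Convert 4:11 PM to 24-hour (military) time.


16:11

Input: 4:11 PM
PM: 4 + 12 = 16


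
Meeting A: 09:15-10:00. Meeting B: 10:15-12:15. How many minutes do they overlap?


Meeting A: 555-600 (in minutes from midnight)
Meeting B: 615-735
Overlap start = max(555, 615) = 615
Overlap end = min(600, 735) = 600
Overlap = max(0, 600 - 615) = 0 min

0 minutes


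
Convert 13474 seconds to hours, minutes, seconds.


Hours: 13474 ÷ 3600 = 3 remainder 2674
Minutes: 2674 ÷ 60 = 44 remainder 34
Seconds: 34

3h 44m 34s


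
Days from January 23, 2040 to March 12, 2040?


49 days

From January 23, 2040 to March 12, 2040
Rest of January 2040: 31 - 23 = 8
Full months: February 2040 29
Days into March 2040: 12
Total = 8 + 29 + 12 = 49 days


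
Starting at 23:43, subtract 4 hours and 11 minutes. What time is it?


Start: 1423 minutes from midnight
Subtract: 251 minutes
Remaining: 1423 - 251 = 1172
Hours: 19, Minutes: 32

19:32


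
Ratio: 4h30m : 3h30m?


9:7 (1.29)

Duration 1: 270 minutes
Duration 2: 210 minutes
Ratio = 270:210
GCD = 30
Simplified = 9:7
As a decimal: 9/7 ≈ 1.29


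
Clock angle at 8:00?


Hour hand = 8×30 + 0×0.5 = 240.0°
Minute hand = 0×6 = 0°
Difference = |240.0 - 0| = 240.0°
Since > 180°: 360 - 240.0 = 120.0°

120.0°


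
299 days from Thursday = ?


Start: Thursday (index 3)
(3 + 299) mod 7
= 302 mod 7
= 1
Index 1 → Tuesday

Tuesday


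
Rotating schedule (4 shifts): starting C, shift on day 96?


Shifts: A, B, C, D
Start: C (index 2)
Day 96: (2 + 96 - 1) mod 4
= 97 mod 4
= 1
Index 1 → shift B

Shift B


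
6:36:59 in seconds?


Hours: 6 × 3600 = 21600
Minutes: 36 × 60 = 2160
Seconds: 59
Total = 21600 + 2160 + 59 = 23819

23819 seconds


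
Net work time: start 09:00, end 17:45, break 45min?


8h 0m (480 minutes)

Total time = (17×60+45) - (9×60+0)
= 1065 - 540 = 525 min
Minus break: 525 - 45 = 480 min
= 8h 0m
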